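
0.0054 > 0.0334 False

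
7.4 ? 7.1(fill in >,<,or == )>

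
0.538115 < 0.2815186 False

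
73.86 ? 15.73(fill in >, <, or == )>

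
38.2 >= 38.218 False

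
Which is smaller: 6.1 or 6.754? 6.1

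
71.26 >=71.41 False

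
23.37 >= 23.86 False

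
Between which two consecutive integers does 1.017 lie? 1 and 2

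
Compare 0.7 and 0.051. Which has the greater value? 0.7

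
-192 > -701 True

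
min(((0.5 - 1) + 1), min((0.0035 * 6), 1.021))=0.021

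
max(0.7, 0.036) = 0.7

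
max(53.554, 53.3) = 53.554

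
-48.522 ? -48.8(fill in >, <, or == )>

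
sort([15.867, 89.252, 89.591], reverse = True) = [89.591, 89.252, 15.867]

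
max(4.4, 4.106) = 4.4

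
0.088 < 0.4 True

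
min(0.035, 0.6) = 0.035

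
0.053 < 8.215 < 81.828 True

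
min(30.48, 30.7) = 30.48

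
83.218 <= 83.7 True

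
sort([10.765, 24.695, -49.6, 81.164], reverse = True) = [81.164, 24.695, 10.765, -49.6]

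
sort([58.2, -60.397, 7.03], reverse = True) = [58.2, 7.03, -60.397]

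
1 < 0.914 False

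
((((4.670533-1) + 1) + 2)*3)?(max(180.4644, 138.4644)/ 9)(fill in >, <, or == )<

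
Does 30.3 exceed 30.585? No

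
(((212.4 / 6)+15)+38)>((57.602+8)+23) False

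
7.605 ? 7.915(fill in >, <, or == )<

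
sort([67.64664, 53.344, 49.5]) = [49.5, 53.344, 67.64664]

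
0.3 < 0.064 False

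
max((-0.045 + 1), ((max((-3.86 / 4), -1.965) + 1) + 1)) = 1.035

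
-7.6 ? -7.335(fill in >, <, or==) <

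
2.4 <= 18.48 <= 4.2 False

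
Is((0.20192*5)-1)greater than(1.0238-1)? No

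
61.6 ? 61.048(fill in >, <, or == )>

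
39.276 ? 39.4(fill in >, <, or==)<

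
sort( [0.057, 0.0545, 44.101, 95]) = [0.0545, 0.057, 44.101, 95]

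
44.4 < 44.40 False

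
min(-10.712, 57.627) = -10.712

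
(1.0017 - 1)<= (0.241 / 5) True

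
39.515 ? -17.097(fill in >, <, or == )>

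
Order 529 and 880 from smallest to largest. 529,880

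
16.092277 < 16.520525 True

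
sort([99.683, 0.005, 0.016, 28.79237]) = [0.005, 0.016, 28.79237, 99.683]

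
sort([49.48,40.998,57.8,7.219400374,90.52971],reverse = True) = [90.52971,57.8,49.48,40.998,7.219400374]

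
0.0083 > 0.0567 False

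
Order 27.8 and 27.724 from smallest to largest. 27.724, 27.8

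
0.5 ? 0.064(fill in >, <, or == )>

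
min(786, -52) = -52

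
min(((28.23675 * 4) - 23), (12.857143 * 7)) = 89.947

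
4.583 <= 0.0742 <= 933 False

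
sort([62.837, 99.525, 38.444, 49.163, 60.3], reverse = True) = [99.525, 62.837, 60.3, 49.163, 38.444]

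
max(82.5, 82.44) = 82.5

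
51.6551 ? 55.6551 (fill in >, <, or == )<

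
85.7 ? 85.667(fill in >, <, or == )>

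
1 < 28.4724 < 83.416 True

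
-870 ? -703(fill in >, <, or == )<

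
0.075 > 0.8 False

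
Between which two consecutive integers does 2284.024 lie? 2284 and 2285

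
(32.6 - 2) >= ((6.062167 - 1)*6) True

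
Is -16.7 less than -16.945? No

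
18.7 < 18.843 True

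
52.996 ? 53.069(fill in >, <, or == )<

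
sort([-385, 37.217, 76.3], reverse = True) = [76.3, 37.217, -385]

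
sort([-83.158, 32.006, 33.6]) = [-83.158, 32.006, 33.6]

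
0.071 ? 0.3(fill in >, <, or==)<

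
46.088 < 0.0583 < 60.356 False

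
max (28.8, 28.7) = 28.8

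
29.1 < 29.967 True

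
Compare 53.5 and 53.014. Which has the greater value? 53.5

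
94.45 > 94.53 False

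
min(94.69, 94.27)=94.27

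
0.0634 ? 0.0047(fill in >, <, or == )>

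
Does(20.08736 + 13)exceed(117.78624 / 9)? Yes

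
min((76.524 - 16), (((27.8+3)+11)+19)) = 60.524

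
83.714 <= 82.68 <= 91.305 False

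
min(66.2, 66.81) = 66.2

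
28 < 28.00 False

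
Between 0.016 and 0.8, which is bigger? 0.8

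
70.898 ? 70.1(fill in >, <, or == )>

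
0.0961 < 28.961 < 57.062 True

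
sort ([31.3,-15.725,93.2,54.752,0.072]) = [-15.725,0.072,31.3,54.752,93.2]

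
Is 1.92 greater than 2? No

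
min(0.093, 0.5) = 0.093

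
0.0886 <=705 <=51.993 False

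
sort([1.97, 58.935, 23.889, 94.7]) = [1.97, 23.889, 58.935, 94.7]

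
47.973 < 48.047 True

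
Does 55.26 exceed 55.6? No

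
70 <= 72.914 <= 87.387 True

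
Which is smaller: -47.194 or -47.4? -47.4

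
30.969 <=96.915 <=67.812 False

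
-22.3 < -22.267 True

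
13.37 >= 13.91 False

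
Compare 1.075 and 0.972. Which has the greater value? 1.075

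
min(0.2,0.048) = 0.048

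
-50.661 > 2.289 False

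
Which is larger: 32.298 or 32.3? 32.3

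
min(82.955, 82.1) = 82.1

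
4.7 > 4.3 True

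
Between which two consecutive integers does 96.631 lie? 96 and 97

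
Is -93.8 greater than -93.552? No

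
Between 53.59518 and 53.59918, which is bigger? 53.59918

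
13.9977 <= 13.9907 False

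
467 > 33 True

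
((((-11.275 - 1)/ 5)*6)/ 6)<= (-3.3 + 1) True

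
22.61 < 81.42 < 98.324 True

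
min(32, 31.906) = 31.906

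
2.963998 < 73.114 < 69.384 False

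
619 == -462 False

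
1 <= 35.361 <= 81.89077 True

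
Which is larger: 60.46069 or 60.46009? 60.46069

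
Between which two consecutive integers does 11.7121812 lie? 11 and 12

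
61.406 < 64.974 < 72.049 True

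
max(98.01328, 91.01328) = 98.01328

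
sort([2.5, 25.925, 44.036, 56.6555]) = [2.5, 25.925, 44.036, 56.6555]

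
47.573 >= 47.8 False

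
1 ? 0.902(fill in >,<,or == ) >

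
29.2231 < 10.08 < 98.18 False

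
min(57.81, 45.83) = 45.83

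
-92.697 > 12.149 False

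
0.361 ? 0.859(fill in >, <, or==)<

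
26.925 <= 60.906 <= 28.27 False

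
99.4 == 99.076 False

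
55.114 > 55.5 False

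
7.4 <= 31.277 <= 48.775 True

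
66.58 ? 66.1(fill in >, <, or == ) >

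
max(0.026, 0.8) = 0.8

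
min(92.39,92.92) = 92.39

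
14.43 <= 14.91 True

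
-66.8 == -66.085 False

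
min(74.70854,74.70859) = 74.70854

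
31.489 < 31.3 False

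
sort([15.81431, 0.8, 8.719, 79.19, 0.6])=[0.6, 0.8, 8.719, 15.81431, 79.19]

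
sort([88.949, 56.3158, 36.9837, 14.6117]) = [14.6117, 36.9837, 56.3158, 88.949]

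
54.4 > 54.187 True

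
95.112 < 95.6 True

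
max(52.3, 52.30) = 52.30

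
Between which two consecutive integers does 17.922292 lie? 17 and 18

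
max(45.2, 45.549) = 45.549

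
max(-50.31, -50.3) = -50.3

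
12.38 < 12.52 True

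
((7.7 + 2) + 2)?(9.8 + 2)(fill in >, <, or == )<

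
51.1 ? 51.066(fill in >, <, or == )>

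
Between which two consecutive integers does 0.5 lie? 0 and 1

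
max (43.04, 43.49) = 43.49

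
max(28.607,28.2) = 28.607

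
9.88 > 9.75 True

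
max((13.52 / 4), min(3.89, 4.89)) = 3.89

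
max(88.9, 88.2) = 88.9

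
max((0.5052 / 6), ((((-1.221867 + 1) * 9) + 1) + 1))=0.0842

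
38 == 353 False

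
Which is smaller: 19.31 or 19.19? 19.19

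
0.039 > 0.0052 True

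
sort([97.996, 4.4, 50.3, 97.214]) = [4.4, 50.3, 97.214, 97.996]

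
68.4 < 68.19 False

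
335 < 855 True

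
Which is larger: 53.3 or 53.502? 53.502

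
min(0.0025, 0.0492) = 0.0025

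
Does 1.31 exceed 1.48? No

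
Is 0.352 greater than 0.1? Yes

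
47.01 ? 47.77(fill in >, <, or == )<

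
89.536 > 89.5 True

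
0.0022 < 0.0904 True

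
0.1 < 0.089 False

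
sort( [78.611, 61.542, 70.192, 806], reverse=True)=[806, 78.611, 70.192, 61.542]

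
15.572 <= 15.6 True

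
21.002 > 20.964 True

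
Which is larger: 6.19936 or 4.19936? 6.19936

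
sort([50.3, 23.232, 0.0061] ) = [0.0061, 23.232, 50.3]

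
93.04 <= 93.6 True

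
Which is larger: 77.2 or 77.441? 77.441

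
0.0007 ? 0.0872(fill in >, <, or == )<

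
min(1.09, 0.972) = 0.972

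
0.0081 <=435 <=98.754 False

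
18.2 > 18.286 False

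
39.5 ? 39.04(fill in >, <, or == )>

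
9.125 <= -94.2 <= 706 False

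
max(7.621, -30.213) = 7.621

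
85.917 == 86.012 False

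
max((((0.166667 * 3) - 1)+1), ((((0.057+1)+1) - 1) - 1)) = 0.500001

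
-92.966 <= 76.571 True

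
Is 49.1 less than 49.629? Yes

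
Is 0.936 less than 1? Yes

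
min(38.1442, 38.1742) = 38.1442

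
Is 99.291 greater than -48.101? Yes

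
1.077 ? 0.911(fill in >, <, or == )>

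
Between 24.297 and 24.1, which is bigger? 24.297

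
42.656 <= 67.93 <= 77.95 True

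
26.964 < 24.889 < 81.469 False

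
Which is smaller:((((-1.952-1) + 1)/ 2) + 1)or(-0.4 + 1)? ((((-1.952-1) + 1)/ 2) + 1)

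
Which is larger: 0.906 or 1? 1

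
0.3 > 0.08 True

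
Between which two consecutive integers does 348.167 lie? 348 and 349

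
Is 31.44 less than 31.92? Yes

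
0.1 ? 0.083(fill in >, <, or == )>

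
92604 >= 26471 True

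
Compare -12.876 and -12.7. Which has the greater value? -12.7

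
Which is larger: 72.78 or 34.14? 72.78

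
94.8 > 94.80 False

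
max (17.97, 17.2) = 17.97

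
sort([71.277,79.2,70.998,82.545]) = [70.998,71.277,79.2,82.545]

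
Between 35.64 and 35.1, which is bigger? 35.64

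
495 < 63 False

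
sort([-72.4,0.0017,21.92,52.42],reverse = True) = [52.42,21.92,0.0017,-72.4]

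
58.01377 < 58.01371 False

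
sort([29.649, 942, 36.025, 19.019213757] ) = [19.019213757, 29.649, 36.025, 942]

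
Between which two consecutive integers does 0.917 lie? 0 and 1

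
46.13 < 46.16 True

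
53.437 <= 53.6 True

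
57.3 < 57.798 True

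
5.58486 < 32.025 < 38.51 True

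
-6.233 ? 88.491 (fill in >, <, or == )<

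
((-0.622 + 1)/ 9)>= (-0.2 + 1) False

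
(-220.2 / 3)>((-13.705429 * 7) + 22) True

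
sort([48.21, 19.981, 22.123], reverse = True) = [48.21, 22.123, 19.981]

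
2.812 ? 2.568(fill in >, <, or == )>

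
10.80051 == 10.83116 False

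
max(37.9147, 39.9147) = 39.9147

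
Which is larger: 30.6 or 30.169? 30.6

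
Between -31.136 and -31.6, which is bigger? -31.136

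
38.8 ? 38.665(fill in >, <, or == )>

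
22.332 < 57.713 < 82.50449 True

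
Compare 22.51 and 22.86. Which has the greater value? 22.86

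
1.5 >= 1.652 False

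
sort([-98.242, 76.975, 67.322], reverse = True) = [76.975, 67.322, -98.242]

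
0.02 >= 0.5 False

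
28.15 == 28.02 False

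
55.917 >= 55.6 True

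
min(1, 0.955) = 0.955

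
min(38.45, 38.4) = 38.4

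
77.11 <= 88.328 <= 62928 True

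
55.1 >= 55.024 True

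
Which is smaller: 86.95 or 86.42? 86.42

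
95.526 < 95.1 False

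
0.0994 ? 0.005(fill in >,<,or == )>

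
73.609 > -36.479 True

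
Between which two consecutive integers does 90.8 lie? 90 and 91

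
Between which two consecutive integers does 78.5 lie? 78 and 79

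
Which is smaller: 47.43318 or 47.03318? 47.03318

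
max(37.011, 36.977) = 37.011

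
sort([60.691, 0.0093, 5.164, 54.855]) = [0.0093, 5.164, 54.855, 60.691]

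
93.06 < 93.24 True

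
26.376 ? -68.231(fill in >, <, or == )>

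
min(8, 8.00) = 8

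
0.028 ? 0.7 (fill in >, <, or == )<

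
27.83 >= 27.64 True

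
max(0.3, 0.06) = 0.3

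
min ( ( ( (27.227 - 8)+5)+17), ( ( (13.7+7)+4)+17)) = 41.227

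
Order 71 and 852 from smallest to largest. 71, 852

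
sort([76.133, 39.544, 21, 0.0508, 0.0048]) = [0.0048, 0.0508, 21, 39.544, 76.133]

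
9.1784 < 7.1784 False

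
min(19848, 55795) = 19848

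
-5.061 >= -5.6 True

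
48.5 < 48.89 True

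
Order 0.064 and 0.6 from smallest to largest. 0.064, 0.6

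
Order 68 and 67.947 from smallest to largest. 67.947, 68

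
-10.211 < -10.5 False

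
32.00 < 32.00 False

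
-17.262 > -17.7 True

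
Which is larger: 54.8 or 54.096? 54.8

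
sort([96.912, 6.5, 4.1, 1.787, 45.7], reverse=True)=[96.912, 45.7, 6.5, 4.1, 1.787]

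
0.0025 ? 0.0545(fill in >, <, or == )<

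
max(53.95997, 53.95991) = 53.95997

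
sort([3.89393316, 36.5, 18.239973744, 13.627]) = [3.89393316, 13.627, 18.239973744, 36.5]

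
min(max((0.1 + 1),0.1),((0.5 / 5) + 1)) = 1.1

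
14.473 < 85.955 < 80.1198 False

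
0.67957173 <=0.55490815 False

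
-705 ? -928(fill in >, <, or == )>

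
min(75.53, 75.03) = 75.03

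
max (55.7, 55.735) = 55.735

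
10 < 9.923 False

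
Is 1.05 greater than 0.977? Yes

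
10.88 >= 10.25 True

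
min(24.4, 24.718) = 24.4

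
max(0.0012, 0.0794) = 0.0794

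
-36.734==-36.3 False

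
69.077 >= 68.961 True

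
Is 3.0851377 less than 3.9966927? Yes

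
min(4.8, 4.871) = 4.8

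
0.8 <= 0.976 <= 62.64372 True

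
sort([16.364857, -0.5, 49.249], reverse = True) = [49.249, 16.364857, -0.5]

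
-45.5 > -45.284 False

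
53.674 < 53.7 True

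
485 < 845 True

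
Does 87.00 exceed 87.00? No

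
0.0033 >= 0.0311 False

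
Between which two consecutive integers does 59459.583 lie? 59459 and 59460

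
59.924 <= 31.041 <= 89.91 False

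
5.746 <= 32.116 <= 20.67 False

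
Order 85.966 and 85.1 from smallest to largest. 85.1,85.966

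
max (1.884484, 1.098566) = 1.884484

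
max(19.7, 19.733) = 19.733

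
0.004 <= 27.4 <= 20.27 False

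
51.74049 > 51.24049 True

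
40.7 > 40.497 True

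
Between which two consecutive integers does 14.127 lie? 14 and 15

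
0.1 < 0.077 False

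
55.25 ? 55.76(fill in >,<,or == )<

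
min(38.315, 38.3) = 38.3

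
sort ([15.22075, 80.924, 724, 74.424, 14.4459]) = [14.4459, 15.22075, 74.424, 80.924, 724]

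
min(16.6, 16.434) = 16.434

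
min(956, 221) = 221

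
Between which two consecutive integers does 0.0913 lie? 0 and 1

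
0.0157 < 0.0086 False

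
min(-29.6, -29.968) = -29.968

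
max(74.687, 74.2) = 74.687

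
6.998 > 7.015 False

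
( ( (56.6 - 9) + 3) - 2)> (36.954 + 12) False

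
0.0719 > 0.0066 True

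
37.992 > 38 False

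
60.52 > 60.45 True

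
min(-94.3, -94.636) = -94.636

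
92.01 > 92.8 False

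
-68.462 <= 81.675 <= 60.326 False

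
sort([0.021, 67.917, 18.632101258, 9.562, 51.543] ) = [0.021, 9.562, 18.632101258, 51.543, 67.917]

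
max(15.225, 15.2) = 15.225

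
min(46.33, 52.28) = 46.33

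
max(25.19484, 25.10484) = 25.19484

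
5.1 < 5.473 True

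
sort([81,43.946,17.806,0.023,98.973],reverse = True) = [98.973,81,43.946,17.806,0.023]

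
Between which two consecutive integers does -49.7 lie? -50 and -49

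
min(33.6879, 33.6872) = 33.6872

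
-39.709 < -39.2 True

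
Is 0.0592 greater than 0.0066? Yes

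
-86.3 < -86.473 False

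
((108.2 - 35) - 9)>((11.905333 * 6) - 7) False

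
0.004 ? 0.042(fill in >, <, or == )<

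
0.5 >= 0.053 True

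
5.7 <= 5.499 False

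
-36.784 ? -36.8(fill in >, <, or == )>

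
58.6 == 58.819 False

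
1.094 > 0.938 True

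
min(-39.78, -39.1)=-39.78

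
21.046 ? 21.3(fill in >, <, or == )<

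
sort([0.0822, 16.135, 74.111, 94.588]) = [0.0822, 16.135, 74.111, 94.588]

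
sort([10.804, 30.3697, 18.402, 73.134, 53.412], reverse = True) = [73.134, 53.412, 30.3697, 18.402, 10.804]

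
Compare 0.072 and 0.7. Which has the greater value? 0.7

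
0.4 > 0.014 True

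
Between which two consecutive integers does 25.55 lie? 25 and 26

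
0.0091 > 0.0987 False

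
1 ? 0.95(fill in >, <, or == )>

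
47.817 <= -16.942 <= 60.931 False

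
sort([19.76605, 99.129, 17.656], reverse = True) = [99.129, 19.76605, 17.656]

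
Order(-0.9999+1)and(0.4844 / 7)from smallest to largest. (-0.9999+1), (0.4844 / 7)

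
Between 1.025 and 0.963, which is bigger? 1.025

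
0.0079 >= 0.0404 False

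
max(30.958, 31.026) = 31.026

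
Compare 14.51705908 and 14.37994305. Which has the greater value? 14.51705908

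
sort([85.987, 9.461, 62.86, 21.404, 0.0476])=[0.0476, 9.461, 21.404, 62.86, 85.987]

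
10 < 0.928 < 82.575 False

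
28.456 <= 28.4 False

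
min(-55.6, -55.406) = -55.6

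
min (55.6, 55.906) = 55.6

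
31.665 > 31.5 True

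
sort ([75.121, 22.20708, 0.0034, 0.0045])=[0.0034, 0.0045, 22.20708, 75.121]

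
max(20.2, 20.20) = 20.20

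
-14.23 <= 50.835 True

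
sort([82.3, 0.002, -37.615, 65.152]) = [-37.615, 0.002, 65.152, 82.3]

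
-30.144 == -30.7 False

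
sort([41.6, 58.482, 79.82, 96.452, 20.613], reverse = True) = [96.452, 79.82, 58.482, 41.6, 20.613]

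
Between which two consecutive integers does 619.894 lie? 619 and 620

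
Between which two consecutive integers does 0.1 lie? 0 and 1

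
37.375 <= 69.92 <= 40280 True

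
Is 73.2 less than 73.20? No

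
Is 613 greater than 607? Yes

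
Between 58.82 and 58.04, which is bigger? 58.82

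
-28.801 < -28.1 True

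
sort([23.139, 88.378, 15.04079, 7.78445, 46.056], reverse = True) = [88.378, 46.056, 23.139, 15.04079, 7.78445]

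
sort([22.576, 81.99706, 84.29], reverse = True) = [84.29, 81.99706, 22.576]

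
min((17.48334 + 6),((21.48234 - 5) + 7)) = 23.48234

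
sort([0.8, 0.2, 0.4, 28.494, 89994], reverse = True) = [89994, 28.494, 0.8, 0.4, 0.2]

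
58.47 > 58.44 True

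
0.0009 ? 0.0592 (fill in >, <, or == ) <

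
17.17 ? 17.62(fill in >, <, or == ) <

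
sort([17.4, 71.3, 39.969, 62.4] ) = [17.4, 39.969, 62.4, 71.3]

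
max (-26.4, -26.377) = -26.377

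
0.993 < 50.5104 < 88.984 True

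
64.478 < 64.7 True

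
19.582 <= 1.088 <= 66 False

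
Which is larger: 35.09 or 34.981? 35.09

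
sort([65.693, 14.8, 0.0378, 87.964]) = [0.0378, 14.8, 65.693, 87.964]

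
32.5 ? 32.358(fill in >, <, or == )>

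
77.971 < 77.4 False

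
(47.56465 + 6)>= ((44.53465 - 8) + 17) True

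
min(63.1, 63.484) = 63.1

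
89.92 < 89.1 False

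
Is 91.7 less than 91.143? No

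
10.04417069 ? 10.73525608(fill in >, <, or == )<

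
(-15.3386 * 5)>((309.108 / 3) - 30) False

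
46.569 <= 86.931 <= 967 True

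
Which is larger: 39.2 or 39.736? 39.736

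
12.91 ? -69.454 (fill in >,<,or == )>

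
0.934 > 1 False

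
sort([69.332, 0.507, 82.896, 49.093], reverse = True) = [82.896, 69.332, 49.093, 0.507]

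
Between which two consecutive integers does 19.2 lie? 19 and 20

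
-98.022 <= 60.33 True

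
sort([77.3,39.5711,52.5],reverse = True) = [77.3,52.5,39.5711]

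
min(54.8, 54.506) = 54.506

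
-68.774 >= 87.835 False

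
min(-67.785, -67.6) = -67.785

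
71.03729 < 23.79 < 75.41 False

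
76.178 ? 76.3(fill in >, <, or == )<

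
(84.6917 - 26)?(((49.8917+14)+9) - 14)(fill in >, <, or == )<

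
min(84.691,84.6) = 84.6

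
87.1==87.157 False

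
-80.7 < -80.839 False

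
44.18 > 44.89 False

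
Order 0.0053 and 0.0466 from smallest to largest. 0.0053, 0.0466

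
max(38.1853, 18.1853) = 38.1853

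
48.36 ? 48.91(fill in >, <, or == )<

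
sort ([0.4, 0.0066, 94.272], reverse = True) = [94.272, 0.4, 0.0066]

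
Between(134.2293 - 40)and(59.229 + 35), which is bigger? (134.2293 - 40)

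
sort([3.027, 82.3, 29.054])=[3.027, 29.054, 82.3]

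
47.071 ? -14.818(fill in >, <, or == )>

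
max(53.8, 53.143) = 53.8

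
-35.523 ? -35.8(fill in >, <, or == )>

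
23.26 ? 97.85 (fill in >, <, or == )<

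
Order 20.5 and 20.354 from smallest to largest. 20.354, 20.5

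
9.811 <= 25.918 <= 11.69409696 False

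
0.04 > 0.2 False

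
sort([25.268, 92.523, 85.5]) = [25.268, 85.5, 92.523]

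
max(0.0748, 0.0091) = 0.0748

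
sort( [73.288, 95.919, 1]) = [1, 73.288, 95.919]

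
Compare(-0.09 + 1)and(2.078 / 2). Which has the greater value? (2.078 / 2)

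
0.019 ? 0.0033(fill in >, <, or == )>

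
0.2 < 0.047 False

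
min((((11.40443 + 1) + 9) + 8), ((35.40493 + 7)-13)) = 29.40443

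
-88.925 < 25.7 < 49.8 True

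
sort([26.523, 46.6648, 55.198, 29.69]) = [26.523, 29.69, 46.6648, 55.198]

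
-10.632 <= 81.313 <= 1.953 False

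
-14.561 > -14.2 False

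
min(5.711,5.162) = 5.162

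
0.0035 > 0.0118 False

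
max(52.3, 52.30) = 52.30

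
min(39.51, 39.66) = 39.51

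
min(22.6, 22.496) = 22.496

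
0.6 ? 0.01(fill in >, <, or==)>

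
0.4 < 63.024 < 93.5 True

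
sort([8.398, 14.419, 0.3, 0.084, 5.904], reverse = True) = [14.419, 8.398, 5.904, 0.3, 0.084]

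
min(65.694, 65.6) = 65.6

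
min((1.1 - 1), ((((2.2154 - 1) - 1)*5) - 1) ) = 0.077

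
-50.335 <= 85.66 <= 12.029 False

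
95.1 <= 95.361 True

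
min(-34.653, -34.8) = -34.8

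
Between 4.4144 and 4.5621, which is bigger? 4.5621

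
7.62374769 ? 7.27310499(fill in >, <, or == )>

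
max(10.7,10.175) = 10.7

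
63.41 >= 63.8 False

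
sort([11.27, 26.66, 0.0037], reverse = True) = [26.66, 11.27, 0.0037]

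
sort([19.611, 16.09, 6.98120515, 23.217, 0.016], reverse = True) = [23.217, 19.611, 16.09, 6.98120515, 0.016]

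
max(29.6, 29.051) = 29.6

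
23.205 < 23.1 False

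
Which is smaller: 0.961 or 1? 0.961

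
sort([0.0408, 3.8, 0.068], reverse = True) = [3.8, 0.068, 0.0408]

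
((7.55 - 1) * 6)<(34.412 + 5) True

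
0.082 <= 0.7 True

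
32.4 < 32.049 False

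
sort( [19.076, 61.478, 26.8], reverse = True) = [61.478, 26.8, 19.076]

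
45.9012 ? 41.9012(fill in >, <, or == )>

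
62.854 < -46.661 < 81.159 False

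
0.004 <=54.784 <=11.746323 False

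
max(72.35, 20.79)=72.35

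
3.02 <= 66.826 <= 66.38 False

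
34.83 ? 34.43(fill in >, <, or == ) >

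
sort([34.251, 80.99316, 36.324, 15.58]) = [15.58, 34.251, 36.324, 80.99316]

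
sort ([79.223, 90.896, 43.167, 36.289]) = [36.289, 43.167, 79.223, 90.896]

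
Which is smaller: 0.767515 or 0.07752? 0.07752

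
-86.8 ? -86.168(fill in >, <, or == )<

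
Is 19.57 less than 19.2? No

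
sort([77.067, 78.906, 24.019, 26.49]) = [24.019, 26.49, 77.067, 78.906]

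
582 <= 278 False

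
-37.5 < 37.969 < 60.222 True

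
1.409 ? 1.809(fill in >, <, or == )<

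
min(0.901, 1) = 0.901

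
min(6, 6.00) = 6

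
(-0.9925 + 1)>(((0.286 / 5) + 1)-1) False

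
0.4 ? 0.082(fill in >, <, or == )>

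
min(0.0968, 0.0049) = 0.0049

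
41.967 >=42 False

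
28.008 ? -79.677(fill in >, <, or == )>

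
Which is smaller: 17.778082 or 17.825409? 17.778082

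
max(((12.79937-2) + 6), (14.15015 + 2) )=16.79937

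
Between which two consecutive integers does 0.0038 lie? 0 and 1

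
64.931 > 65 False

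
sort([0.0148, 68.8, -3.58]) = [-3.58, 0.0148, 68.8]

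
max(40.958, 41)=41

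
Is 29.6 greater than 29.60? No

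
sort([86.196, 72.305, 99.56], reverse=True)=[99.56, 86.196, 72.305]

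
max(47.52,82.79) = 82.79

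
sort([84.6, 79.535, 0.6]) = [0.6, 79.535, 84.6]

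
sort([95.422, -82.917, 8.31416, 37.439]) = [-82.917, 8.31416, 37.439, 95.422]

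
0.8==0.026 False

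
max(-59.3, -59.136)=-59.136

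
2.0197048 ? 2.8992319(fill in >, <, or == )<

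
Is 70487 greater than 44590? Yes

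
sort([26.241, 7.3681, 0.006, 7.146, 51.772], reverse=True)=[51.772, 26.241, 7.3681, 7.146, 0.006]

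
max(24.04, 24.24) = 24.24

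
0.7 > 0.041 True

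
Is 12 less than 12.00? No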